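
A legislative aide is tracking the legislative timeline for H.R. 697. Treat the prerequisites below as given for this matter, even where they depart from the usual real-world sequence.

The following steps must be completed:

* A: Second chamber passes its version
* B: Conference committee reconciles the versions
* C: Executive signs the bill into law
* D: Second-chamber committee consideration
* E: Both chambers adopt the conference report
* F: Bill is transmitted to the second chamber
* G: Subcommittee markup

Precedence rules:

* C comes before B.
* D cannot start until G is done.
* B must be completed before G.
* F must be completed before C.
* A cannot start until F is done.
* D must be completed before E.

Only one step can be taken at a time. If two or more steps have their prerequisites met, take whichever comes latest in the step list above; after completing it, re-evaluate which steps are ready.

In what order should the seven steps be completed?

F C B G D E A

Only F has no prerequisites, so it is first.
Ready: C and A. C is listed later → C.
Now B and A have their prerequisites met. B is listed later, so B next.
Ready: G and A. G is listed later → G.
Now D and A have their prerequisites met. D is listed later, so D next.
E now also ready, so the ready set is {E, A}; E is listed later → E.
That leaves A as the only ready step → A.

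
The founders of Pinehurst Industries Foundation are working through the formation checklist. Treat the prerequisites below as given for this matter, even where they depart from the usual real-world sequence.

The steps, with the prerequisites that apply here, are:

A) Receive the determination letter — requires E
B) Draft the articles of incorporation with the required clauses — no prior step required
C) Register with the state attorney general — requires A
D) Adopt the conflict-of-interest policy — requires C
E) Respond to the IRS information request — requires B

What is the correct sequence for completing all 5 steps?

B has no prerequisites → B first.
E needed B, now all done → E.
That leaves A as the only ready step → A.
C needed A, now all done → C.
D is the only step now ready → D.

B → E → A → C → D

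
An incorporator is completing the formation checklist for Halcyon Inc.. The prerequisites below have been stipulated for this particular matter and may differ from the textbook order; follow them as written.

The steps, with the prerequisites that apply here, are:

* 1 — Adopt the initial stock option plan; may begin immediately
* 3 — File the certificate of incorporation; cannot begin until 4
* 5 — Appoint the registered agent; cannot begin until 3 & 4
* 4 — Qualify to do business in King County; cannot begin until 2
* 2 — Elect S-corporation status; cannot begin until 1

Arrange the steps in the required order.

1, 2, 4, 3, 5

1 is the only step with nothing outstanding, so it goes first.
2 is the only step now ready → 2.
4 needed 2, now all done → 4.
3 needed 4, now all done → 3.
5 needed 3 and 4, now all done → 5.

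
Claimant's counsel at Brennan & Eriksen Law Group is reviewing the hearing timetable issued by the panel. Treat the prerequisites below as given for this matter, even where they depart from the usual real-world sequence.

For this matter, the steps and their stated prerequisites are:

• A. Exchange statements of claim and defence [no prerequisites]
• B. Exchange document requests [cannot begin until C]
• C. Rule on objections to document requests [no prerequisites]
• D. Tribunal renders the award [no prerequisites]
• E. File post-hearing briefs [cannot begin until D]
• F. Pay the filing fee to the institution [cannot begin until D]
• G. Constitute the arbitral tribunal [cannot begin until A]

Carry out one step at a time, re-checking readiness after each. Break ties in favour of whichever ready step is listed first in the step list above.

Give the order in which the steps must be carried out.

A, C, B, D, E, F, G

A, C and D have no prerequisites; A is listed earlier, so A is first.
C, D and G are all available; C is listed earlier → C.
Ready: B, D and G. B is listed earlier → B.
Ready: D and G. D is listed earlier → D.
E, F and G are all available; E is listed earlier → E.
F and G are both available; F is listed earlier → F.
G is the only step now ready → G.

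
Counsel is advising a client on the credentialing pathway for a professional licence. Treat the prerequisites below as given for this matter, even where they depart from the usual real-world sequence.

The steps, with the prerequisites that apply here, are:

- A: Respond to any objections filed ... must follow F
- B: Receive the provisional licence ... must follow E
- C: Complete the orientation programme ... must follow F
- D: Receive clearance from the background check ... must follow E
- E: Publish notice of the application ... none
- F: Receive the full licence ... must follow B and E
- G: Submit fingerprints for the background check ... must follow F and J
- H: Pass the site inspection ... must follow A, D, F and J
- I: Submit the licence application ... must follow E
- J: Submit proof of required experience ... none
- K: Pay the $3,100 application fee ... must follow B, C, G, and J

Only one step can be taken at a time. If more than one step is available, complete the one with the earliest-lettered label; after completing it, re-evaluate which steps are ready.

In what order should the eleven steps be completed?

E B D F A C I J G H K

Nothing is required for E and J. E has the earlier label → E first.
Ready: B, D, I and J. B has the earlier label → B.
F now also ready, so the ready set is {D, F, I, J}; D has the earlier label → D.
F, I and J are all available; F has the earlier label → F.
Now A, C, I and J have their prerequisites met. A has the earlier label, so A next.
Now C, I and J have their prerequisites met. C has the earlier label, so C next.
I and J are both available; I has the earlier label → I.
That leaves J as the only ready step → J.
Now G and H have their prerequisites met. G has the earlier label, so G next.
Ready: H and K. H has the earlier label → H.
Next only K has its prerequisites met → K.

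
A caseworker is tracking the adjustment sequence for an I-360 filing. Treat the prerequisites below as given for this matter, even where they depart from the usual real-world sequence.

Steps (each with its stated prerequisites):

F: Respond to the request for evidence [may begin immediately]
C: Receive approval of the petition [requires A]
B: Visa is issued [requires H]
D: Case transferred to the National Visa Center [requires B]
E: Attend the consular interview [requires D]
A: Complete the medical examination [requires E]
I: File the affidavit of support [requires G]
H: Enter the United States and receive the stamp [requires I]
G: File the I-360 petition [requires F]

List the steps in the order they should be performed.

F, G, I, H, B, D, E, A, C

Only F has no prerequisites, so it is first.
G is the only step now ready → G.
I needed G, now all done → I.
H needed I, now all done → H.
Next only B has its prerequisites met → B.
D is the only step now ready → D.
Next only E has its prerequisites met → E.
A needed E, now all done → A.
That leaves C as the only ready step → C.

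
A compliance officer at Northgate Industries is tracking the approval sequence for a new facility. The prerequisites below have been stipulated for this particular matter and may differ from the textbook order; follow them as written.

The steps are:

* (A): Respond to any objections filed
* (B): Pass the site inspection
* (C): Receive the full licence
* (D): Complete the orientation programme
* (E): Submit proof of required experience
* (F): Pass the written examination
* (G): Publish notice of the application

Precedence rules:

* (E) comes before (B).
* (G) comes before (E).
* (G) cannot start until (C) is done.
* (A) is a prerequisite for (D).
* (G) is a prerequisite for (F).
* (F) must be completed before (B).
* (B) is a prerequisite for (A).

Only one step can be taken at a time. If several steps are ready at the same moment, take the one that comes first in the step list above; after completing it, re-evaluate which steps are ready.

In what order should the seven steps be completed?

(C) → (G) → (E) → (F) → (B) → (A) → (D)

(C) is the only step with nothing outstanding, so it goes first.
(G) needed (C), now all done → (G).
(E) and (F) are both available; (E) is listed earlier → (E).
That leaves (F) as the only ready step → (F).
Next only (B) has its prerequisites met → (B).
(A) is the only step now ready → (A).
Next only (D) has its prerequisites met → (D).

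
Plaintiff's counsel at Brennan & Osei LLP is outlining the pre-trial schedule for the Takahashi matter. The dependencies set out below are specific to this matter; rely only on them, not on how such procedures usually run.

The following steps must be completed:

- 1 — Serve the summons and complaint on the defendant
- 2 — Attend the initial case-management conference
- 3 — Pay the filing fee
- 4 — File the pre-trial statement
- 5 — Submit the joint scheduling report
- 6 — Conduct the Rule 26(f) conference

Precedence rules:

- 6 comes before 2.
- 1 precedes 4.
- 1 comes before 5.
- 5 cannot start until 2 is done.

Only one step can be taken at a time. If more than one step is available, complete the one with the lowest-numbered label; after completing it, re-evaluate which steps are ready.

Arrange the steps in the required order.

Nothing is required for 1, 3 and 6. 1 has the earlier label → 1 first.
4 now also ready, so the ready set is {3, 4, 6}; 3 has the earlier label → 3.
Now 4 and 6 have their prerequisites met. 4 has the earlier label, so 4 next.
That leaves 6 as the only ready step → 6.
2 is the only step now ready → 2.
5 is the only step now ready → 5.

1, 3, 4, 6, 2, 5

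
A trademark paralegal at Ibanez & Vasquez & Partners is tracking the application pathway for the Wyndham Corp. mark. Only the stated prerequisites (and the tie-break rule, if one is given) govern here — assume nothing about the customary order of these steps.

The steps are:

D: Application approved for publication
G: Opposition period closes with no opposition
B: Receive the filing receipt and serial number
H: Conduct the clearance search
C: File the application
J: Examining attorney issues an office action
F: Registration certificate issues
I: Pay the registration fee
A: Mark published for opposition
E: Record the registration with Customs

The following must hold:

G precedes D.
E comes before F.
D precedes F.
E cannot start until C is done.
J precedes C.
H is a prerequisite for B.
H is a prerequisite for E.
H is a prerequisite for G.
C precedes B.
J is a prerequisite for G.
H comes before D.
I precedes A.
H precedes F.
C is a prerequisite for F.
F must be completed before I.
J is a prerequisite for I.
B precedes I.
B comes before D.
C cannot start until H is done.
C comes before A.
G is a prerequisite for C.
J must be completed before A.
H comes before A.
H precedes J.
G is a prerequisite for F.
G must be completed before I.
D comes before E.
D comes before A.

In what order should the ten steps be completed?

H, J, G, C, B, D, E, F, I, A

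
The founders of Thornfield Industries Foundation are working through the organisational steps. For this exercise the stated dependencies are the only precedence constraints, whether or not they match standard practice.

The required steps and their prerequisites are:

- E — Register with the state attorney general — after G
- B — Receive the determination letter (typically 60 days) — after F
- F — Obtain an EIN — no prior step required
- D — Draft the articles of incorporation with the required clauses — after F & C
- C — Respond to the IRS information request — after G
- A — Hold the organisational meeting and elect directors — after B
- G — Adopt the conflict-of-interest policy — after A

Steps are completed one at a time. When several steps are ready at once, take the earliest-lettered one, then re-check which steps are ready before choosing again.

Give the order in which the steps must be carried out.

Only F has no prerequisites, so it is first.
B needed F, now all done → B.
Next only A has its prerequisites met → A.
G needed A, now all done → G.
Ready: C and E. C has the earlier label → C.
D now also ready, so the ready set is {D, E}; D has the earlier label → D.
Next only E has its prerequisites met → E.

F, B, A, G, C, D, E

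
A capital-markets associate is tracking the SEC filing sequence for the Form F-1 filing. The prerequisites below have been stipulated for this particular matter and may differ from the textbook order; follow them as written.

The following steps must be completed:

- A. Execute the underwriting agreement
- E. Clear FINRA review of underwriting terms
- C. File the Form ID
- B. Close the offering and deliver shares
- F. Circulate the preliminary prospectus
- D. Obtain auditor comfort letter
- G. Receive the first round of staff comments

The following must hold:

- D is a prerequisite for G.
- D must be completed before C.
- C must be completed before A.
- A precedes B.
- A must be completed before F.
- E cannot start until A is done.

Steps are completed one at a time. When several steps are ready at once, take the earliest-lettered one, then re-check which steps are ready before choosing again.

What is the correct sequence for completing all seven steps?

D → C → A → B → E → F → G

D has no prerequisites → D first.
C and G are both available; C has the earlier label → C.
A and G are both available; A has the earlier label → A.
Now B, E, F and G have their prerequisites met. B has the earlier label, so B next.
Now E, F and G have their prerequisites met. E has the earlier label, so E next.
Now F and G have their prerequisites met. F has the earlier label, so F next.
G needed D, now all done → G.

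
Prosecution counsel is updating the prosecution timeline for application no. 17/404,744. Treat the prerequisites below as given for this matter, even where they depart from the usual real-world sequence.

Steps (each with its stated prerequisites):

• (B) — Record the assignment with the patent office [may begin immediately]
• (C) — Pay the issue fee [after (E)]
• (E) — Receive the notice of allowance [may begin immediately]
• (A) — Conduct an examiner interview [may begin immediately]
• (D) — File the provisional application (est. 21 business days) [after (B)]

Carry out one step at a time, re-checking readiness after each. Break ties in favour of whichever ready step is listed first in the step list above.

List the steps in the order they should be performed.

(B) (E) (C) (A) (D)

Nothing is required for (B), (E) and (A). (B) is listed earlier → (B) first.
(D) now also ready, so the ready set is {(E), (A), (D)}; (E) is listed earlier → (E).
(C), (A) and (D) are all available; (C) is listed earlier → (C).
Ready: (A) and (D). (A) is listed earlier → (A).
(D) needed (B), now all done → (D).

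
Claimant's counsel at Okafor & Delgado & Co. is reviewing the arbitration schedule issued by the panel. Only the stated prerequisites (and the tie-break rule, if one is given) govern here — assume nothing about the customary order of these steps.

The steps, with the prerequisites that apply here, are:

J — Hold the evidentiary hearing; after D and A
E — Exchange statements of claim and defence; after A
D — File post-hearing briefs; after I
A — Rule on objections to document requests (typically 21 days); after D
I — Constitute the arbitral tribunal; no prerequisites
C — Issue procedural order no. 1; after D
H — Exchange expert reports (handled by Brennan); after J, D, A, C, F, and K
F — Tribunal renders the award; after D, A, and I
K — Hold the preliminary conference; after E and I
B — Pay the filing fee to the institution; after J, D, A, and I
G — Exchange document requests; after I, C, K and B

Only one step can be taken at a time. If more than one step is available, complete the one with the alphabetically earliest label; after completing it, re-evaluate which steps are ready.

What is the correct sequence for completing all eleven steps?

I → D → A → C → E → F → J → B → K → G → H

Only I has no prerequisites, so it is first.
That leaves D as the only ready step → D.
Ready: A and C. A has the earlier label → A.
E, F and J now also ready, so the ready set is {C, E, F, J}; C has the earlier label → C.
Ready: E, F and J. E has the earlier label → E.
F, J and K are all available; F has the earlier label → F.
Now J and K have their prerequisites met. J has the earlier label, so J next.
B now also ready, so the ready set is {B, K}; B has the earlier label → B.
K needed E and I, now all done → K.
G and H are both available; G has the earlier label → G.
H is the only step now ready → H.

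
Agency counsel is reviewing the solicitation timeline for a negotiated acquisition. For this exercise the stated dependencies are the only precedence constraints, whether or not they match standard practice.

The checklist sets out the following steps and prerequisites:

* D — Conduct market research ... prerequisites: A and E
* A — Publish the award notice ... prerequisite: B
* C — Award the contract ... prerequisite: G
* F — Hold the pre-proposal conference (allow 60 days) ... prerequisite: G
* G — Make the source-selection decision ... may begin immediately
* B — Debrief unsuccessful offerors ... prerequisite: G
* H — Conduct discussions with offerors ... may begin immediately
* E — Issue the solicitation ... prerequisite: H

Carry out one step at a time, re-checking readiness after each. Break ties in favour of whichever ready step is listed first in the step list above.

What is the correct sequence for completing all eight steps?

Nothing is required for G and H. G is listed earlier → G first.
C, F and B now also ready, so the ready set is {C, F, B, H}; C is listed earlier → C.
F, B and H are all available; F is listed earlier → F.
B and H are both available; B is listed earlier → B.
Ready: A and H. A is listed earlier → A.
That leaves H as the only ready step → H.
E is the only step now ready → E.
Next only D has its prerequisites met → D.

G, C, F, B, A, H, E, D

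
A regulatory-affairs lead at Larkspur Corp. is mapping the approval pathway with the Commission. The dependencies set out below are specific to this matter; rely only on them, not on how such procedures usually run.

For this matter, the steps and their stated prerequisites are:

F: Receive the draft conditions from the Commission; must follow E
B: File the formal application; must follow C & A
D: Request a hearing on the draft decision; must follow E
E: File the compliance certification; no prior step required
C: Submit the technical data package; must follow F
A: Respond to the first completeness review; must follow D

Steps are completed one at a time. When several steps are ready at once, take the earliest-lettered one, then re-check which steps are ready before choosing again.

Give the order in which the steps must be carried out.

E D A F C B

E has no prerequisites → E first.
Now D and F have their prerequisites met. D has the earlier label, so D next.
A and F are both available; A has the earlier label → A.
That leaves F as the only ready step → F.
That leaves C as the only ready step → C.
B is the only step now ready → B.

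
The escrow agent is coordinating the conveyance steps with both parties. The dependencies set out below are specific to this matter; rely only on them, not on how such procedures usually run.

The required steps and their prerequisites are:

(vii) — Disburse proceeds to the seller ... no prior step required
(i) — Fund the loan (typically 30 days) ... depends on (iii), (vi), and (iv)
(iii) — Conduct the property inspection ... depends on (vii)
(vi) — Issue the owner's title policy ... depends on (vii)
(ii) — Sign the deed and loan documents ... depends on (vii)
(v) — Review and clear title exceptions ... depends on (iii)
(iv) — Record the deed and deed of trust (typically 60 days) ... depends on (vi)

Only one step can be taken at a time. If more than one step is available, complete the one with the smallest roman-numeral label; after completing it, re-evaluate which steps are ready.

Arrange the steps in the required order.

(vii) → (ii) → (iii) → (v) → (vi) → (iv) → (i)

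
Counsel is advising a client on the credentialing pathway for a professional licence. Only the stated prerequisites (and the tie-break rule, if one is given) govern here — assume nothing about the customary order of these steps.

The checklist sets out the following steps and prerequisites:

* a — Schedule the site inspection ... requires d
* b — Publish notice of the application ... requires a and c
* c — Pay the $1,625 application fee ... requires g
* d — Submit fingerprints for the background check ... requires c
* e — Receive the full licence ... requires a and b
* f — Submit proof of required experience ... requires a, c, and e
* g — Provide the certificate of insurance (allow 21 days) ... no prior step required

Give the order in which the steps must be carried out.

g c d a b e f

Only g has no prerequisites, so it is first.
That leaves c as the only ready step → c.
d needed c, now all done → d.
a needed d, now all done → a.
That leaves b as the only ready step → b.
Next only e has its prerequisites met → e.
f needed a, c and e, now all done → f.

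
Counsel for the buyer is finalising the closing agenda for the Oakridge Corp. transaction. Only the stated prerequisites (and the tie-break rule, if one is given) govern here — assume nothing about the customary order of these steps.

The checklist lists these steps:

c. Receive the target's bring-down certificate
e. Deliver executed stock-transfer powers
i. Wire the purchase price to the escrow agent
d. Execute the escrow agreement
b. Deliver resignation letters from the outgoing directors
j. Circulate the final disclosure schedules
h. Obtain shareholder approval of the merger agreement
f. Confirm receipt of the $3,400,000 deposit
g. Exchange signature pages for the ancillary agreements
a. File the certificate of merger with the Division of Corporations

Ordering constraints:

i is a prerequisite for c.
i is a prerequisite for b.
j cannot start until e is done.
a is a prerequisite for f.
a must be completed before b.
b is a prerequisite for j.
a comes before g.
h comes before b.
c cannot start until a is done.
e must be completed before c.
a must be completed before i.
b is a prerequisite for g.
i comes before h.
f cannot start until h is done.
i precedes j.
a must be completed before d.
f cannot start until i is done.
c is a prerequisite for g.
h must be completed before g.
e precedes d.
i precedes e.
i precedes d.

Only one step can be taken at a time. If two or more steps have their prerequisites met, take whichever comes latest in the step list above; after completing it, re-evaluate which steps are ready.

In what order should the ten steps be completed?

a is the only step with nothing outstanding, so it goes first.
That leaves i as the only ready step → i.
h and e are both available; h is listed later → h.
f and b now also ready, so the ready set is {f, b, e}; f is listed later → f.
Ready: b and e. b is listed later → b.
e needed i, now all done → e.
Ready: j, d and c. j is listed later → j.
Now d and c have their prerequisites met. d is listed later, so d next.
Next only c has its prerequisites met → c.
That leaves g as the only ready step → g.

a i h f b e j d c g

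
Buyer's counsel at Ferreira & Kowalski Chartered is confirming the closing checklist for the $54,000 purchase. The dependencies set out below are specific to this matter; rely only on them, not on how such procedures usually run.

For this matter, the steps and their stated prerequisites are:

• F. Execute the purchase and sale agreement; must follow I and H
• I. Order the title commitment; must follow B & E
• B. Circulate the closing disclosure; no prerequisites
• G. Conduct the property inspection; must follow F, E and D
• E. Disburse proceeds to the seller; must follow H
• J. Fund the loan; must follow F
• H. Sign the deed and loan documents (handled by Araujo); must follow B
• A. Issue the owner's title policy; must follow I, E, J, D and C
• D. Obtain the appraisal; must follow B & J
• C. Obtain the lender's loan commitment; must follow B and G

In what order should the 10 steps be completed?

B has no prerequisites → B first.
H needed B, now all done → H.
Next only E has its prerequisites met → E.
That leaves I as the only ready step → I.
Next only F has its prerequisites met → F.
J is the only step now ready → J.
D needed B and J, now all done → D.
G needed F, E and D, now all done → G.
C needed B and G, now all done → C.
That leaves A as the only ready step → A.

B H E I F J D G C A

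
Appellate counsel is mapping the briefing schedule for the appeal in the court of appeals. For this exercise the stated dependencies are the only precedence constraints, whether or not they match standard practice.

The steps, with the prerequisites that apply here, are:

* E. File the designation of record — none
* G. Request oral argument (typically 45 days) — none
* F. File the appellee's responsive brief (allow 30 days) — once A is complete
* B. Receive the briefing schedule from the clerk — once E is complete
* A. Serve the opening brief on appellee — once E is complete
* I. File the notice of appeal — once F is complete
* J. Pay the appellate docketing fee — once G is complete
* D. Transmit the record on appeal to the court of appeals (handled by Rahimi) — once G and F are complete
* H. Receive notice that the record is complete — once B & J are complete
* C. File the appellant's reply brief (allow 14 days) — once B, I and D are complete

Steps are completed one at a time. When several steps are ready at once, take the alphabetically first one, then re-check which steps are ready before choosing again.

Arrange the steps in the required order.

E and G have no prerequisites; E has the earlier label, so E is first.
Now A, B and G have their prerequisites met. A has the earlier label, so A next.
B, F and G are all available; B has the earlier label → B.
Now F and G have their prerequisites met. F has the earlier label, so F next.
G and I are both available; G has the earlier label → G.
Now D, I and J have their prerequisites met. D has the earlier label, so D next.
I and J are both available; I has the earlier label → I.
C now also ready, so the ready set is {C, J}; C has the earlier label → C.
J is the only step now ready → J.
Next only H has its prerequisites met → H.

E A B F G D I C J H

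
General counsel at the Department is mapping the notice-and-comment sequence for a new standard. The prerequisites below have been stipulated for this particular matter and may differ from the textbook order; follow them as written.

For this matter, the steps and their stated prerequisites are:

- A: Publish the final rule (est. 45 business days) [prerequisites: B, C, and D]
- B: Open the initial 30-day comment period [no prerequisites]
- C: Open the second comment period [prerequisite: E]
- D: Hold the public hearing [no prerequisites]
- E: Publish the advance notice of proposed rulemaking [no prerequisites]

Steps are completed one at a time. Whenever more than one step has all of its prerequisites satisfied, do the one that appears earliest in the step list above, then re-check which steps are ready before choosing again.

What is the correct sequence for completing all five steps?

Nothing is required for B, D and E. B is listed earlier → B first.
Ready: D and E. D is listed earlier → D.
E is the only step now ready → E.
C needed E, now all done → C.
A is the only step now ready → A.

B, D, E, C, A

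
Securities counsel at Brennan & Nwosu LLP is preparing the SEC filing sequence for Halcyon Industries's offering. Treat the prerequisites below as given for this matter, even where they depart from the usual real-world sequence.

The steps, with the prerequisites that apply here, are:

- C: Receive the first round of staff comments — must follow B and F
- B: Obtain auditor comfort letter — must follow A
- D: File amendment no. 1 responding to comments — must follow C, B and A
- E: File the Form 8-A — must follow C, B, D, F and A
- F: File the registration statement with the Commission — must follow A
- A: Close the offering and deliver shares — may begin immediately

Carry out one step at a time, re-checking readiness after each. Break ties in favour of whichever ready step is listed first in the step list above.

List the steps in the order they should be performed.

A, B, F, C, D, E

A has no prerequisites → A first.
Now B and F have their prerequisites met. B is listed earlier, so B next.
F needed A, now all done → F.
C is the only step now ready → C.
D is the only step now ready → D.
That leaves E as the only ready step → E.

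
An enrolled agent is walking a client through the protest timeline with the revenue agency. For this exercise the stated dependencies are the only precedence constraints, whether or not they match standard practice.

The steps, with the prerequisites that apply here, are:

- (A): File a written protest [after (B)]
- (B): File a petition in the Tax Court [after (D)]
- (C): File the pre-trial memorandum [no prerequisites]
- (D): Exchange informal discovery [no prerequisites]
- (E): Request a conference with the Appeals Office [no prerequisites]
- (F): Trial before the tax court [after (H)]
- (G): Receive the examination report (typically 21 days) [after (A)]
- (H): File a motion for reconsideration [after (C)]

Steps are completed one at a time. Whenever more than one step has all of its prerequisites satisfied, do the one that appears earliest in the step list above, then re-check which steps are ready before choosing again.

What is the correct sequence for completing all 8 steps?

Nothing is required for (C), (D) and (E). (C) is listed earlier → (C) first.
Ready: (D), (E) and (H). (D) is listed earlier → (D).
(B) now also ready, so the ready set is {(B), (E), (H)}; (B) is listed earlier → (B).
(A) now also ready, so the ready set is {(A), (E), (H)}; (A) is listed earlier → (A).
(G) now also ready, so the ready set is {(E), (G), (H)}; (E) is listed earlier → (E).
Now (G) and (H) have their prerequisites met. (G) is listed earlier, so (G) next.
(H) is the only step now ready → (H).
That leaves (F) as the only ready step → (F).

(C), (D), (B), (A), (E), (G), (H), (F)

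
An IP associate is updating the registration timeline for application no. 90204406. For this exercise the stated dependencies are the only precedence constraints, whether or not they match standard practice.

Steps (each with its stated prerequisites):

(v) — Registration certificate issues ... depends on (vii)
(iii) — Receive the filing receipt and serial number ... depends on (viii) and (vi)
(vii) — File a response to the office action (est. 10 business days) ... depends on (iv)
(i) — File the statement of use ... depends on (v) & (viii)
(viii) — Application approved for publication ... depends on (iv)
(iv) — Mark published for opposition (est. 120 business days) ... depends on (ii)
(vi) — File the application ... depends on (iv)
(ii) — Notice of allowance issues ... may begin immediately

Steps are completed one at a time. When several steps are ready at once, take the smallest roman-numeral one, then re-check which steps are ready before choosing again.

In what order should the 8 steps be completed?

(ii) (iv) (vi) (vii) (v) (viii) (i) (iii)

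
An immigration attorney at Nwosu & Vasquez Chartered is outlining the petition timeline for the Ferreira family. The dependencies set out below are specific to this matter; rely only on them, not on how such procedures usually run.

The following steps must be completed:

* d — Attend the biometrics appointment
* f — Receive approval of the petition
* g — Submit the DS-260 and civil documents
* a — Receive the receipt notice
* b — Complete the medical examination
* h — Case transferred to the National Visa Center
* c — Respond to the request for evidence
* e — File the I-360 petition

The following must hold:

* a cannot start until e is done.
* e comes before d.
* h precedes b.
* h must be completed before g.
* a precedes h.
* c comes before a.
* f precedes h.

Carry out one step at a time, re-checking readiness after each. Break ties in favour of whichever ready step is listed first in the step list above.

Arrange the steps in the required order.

f → c → e → d → a → h → g → b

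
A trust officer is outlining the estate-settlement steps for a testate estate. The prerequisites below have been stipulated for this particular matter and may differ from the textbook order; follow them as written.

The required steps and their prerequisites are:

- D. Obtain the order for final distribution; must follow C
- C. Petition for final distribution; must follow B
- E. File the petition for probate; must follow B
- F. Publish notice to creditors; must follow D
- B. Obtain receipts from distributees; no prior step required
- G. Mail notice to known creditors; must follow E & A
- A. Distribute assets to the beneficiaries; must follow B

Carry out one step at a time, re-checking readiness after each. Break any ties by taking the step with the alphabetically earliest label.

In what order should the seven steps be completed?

B, A, C, D, E, F, G

B is the only step with nothing outstanding, so it goes first.
A, C and E are all available; A has the earlier label → A.
Ready: C and E. C has the earlier label → C.
D now also ready, so the ready set is {D, E}; D has the earlier label → D.
Ready: E and F. E has the earlier label → E.
G now also ready, so the ready set is {F, G}; F has the earlier label → F.
That leaves G as the only ready step → G.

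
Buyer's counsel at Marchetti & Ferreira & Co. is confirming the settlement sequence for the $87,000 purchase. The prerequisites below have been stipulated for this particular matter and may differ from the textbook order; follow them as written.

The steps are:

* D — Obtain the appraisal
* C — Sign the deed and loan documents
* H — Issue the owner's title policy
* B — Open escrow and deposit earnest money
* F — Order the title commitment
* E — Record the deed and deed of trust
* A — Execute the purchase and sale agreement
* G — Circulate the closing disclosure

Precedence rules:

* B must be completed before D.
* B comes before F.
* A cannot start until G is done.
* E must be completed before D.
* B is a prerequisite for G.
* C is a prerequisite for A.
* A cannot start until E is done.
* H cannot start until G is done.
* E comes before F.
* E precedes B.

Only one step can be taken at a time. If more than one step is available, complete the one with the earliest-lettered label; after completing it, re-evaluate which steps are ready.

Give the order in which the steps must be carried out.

C, E, B, D, F, G, A, H

Nothing is required for C and E. C has the earlier label → C first.
That leaves E as the only ready step → E.
Next only B has its prerequisites met → B.
Now D, F and G have their prerequisites met. D has the earlier label, so D next.
Now F and G have their prerequisites met. F has the earlier label, so F next.
Next only G has its prerequisites met → G.
A and H are both available; A has the earlier label → A.
H needed G, now all done → H.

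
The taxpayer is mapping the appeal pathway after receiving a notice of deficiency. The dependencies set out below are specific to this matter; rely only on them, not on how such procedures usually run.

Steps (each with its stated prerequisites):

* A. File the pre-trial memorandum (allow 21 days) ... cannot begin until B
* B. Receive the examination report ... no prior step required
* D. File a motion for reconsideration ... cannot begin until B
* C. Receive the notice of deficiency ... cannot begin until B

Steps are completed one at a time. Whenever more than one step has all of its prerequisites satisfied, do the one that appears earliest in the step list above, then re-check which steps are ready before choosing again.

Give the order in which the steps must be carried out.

B A D C

B has no prerequisites → B first.
A, D and C are all available; A is listed earlier → A.
D and C are both available; D is listed earlier → D.
Next only C has its prerequisites met → C.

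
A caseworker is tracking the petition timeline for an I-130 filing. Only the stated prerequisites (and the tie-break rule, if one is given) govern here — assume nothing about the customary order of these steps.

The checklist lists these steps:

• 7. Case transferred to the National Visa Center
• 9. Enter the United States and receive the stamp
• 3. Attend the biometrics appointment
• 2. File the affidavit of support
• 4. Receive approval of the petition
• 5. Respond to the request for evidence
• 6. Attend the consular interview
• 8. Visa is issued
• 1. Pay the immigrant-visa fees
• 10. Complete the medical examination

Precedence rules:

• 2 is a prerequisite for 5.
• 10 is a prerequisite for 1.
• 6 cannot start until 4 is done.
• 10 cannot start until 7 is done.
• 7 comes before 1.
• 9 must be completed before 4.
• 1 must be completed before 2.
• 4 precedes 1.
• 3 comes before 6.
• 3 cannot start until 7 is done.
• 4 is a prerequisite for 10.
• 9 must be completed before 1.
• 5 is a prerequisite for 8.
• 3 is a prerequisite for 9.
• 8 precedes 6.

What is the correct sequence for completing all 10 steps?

7, 3, 9, 4, 10, 1, 2, 5, 8, 6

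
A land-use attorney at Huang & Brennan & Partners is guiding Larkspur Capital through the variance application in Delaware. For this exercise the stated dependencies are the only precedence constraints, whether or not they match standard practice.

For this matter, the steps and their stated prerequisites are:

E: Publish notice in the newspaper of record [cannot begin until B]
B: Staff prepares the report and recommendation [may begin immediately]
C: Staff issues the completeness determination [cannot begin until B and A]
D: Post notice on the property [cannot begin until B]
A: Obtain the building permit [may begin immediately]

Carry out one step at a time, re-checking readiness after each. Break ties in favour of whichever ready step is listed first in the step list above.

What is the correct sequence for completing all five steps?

B, E, D, A, C

B and A have no prerequisites; B is listed earlier, so B is first.
E, D and A are all available; E is listed earlier → E.
Now D and A have their prerequisites met. D is listed earlier, so D next.
Next only A has its prerequisites met → A.
That leaves C as the only ready step → C.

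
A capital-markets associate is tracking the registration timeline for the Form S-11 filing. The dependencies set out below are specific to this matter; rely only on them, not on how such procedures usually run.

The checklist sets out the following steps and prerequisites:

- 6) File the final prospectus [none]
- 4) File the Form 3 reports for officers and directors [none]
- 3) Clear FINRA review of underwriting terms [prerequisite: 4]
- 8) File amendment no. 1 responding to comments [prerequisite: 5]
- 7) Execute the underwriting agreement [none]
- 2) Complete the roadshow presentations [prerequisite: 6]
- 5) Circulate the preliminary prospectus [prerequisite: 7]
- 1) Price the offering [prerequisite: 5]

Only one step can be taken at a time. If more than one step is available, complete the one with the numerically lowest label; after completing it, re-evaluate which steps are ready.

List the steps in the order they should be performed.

4, 3, 6, 2, 7, 5, 1, 8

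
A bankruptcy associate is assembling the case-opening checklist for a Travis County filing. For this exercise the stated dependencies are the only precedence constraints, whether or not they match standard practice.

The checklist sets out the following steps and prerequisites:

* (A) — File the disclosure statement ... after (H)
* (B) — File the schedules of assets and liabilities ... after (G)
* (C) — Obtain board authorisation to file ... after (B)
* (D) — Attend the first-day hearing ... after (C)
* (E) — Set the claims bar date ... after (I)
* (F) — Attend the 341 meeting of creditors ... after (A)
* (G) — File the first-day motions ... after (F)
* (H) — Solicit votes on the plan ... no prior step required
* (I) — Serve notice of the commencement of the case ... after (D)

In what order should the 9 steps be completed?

(H) has no prerequisites → (H) first.
Next only (A) has its prerequisites met → (A).
(F) is the only step now ready → (F).
(G) is the only step now ready → (G).
Next only (B) has its prerequisites met → (B).
(C) needed (B), now all done → (C).
(D) needed (C), now all done → (D).
(I) needed (D), now all done → (I).
(E) is the only step now ready → (E).

(H) → (A) → (F) → (G) → (B) → (C) → (D) → (I) → (E)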